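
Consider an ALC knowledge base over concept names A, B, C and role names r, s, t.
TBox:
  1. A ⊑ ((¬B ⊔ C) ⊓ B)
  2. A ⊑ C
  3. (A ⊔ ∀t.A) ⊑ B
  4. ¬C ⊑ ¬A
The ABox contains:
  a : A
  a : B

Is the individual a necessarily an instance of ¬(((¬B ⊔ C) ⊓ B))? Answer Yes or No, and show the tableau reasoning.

1. a : ¬(((¬B ⊔ C) ⊓ B))?  L(a) = {A, B} ∪ {((¬B ⊔ C) ⊓ B)}
   apply at a: A⊑C
   open: L(a) ⊇ {A, B, C} — a ∉ ¬(((¬B ⊔ C) ⊓ B)) possible
2. Hence a : ¬(((¬B ⊔ C) ⊓ B)): not entailed.

No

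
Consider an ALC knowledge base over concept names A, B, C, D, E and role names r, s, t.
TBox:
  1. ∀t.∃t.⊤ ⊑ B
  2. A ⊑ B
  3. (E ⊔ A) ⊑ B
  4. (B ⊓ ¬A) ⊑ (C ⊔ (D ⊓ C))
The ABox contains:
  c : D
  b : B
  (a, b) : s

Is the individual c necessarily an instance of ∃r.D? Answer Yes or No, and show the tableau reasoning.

1. c : ∃r.D?  L(c) = {D} ∪ {∀r.¬D}
   open: L(c) ⊇ {D, ¬A, ¬B, ¬E, ∀r.¬D, …} (+ ∃-successors) — c ∉ ∃r.D possible
2. Hence c : ∃r.D: not entailed.

No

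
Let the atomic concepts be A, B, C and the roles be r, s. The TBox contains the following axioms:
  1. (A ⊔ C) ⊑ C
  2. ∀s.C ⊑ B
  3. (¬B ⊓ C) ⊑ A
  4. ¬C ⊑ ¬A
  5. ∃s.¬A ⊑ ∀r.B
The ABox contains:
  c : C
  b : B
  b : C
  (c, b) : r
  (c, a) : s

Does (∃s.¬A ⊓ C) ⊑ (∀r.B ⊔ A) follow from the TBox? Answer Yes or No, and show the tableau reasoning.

1. (∃s.¬A ⊓ C) ⊑ (∀r.B ⊔ A)  ⇔  ((∃s.¬A ⊓ C) ⊓ (∃r.¬B ⊓ ¬A)) unsat w.r.t. T
   all branches close; clash {A, ¬A} at x₀
2. Hence (∃s.¬A ⊓ C) ⊑ (∀r.B ⊔ A): entailed.

Yes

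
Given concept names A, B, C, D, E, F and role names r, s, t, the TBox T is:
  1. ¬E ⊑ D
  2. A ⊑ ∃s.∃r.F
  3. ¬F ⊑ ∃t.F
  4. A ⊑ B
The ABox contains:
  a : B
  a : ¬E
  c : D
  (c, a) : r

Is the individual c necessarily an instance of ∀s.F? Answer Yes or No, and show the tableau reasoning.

1. c : ∀s.F?  L(c) = {D} ∪ {∃s.¬F}
   open: L(c) ⊇ {D, F, ¬A, ∃s.¬F} (+ ∃-successors) — c ∉ ∀s.F possible
2. Hence c : ∀s.F: not entailed.

No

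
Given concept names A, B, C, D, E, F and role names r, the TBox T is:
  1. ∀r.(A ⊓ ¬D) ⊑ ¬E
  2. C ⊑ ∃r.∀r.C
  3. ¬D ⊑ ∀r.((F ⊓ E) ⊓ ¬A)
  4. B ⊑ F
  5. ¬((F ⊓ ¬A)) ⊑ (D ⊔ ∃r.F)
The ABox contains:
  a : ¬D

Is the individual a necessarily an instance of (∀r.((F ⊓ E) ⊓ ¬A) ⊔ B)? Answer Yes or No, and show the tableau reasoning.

1. a : (∀r.((F ⊓ E) ⊓ ¬A) ⊔ B)?  L(a) = {¬D} ∪ {(∃r.((¬F ⊔ ¬E) ⊔ A) ⊓ ¬B)}
   clash {A, ¬A} at an ∃-successor — a ∈ (∀r.((F ⊓ E) ⊓ ¬A) ⊔ B)
2. Hence a : (∀r.((F ⊓ E) ⊓ ¬A) ⊔ B): entailed.

Yes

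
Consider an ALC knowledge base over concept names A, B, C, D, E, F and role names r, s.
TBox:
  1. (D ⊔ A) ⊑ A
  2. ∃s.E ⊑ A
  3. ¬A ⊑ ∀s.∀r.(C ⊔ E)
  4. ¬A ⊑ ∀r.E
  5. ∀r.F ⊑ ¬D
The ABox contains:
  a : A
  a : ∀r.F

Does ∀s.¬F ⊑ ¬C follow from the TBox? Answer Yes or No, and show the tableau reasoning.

1. ∀s.¬F ⊑ ¬C  ⇔  (∀s.¬F ⊓ C) unsat w.r.t. T
   open: L(x₀) ⊇ {A, C, ∀s.¬F, ∃r.¬F} (+ ∃-successors)
2. Hence ∀s.¬F ⊑ ¬C: not entailed.

No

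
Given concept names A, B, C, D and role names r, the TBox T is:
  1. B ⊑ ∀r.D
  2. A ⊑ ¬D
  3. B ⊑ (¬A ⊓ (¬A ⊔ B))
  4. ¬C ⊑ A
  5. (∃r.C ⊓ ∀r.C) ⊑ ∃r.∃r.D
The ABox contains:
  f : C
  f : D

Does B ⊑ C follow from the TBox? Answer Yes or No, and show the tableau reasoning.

Yes

1. B ⊑ C  ⇔  (B ⊓ ¬C) unsat w.r.t. T
   all branches close; clash {A, ¬A} at x₀
2. Hence B ⊑ C: entailed.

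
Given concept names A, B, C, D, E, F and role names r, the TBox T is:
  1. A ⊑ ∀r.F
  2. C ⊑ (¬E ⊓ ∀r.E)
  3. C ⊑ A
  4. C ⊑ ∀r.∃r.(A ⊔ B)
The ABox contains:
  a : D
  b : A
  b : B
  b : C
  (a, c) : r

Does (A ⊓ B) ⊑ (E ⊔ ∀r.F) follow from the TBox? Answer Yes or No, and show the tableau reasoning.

1. (A ⊓ B) ⊑ (E ⊔ ∀r.F)  ⇔  ((A ⊓ B) ⊓ (¬E ⊓ ∃r.¬F)) unsat w.r.t. T
   all branches close; clash {F, ¬F} at an ∃-successor
2. Hence (A ⊓ B) ⊑ (E ⊔ ∀r.F): entailed.

Yes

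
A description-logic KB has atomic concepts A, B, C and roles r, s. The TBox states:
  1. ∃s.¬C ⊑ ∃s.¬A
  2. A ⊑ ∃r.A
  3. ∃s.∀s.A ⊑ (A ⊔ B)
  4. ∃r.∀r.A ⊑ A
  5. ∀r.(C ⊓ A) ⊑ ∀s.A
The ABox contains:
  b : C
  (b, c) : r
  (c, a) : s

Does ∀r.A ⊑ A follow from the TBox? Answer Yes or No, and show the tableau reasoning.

1. ∀r.A ⊑ A  ⇔  (∀r.A ⊓ ¬A) unsat w.r.t. T
   open: L(x₀) ⊇ {¬A, ∀r.A, ∀r.∃r.¬A, ∀s.C, ∀s.∃s.¬A, …} (+ ∃-successors)
2. Hence ∀r.A ⊑ A: not entailed.

No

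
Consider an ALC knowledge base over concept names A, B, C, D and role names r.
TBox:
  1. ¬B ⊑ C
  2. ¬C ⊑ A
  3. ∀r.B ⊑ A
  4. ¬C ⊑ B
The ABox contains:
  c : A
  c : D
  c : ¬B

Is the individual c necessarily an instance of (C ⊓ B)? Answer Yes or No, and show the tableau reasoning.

No

1. c : (C ⊓ B)?  L(c) = {A, D, ¬B} ∪ {(¬C ⊔ ¬B)}
   apply at c: ¬B⊑C
   open: L(c) ⊇ {A, C, D, ¬B} — c ∉ (C ⊓ B) possible
2. Hence c : (C ⊓ B): not entailed.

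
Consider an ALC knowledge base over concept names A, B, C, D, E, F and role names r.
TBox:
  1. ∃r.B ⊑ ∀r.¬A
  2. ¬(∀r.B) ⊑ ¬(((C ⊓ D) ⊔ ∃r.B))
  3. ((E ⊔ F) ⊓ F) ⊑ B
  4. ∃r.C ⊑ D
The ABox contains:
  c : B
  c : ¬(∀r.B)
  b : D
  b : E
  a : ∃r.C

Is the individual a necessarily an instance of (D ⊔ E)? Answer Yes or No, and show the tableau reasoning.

Yes

1. a : (D ⊔ E)?  L(a) = {∃r.C} ∪ {(¬D ⊓ ¬E)}
   clash {D, ¬D} at a — a ∈ (D ⊔ E)
2. Hence a : (D ⊔ E): entailed.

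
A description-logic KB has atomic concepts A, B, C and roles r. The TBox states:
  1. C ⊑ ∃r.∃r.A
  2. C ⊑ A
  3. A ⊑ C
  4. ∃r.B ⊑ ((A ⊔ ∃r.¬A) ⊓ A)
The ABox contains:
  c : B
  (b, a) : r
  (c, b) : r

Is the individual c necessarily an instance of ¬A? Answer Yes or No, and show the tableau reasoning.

1. c : ¬A?  L(c) = {B} ∪ {A}
   apply at c: A⊑C
   open: L(c) ⊇ {A, B, C, ∀r.¬B, ∃r.∃r.A} (+ ∃-successors) — c ∉ ¬A possible
2. Hence c : ¬A: not entailed.

No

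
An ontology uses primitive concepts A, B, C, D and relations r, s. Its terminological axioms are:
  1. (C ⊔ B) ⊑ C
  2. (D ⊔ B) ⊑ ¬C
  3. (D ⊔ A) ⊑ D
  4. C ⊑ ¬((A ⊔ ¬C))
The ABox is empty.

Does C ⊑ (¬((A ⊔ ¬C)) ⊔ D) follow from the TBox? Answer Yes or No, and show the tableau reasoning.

1. C ⊑ (¬((A ⊔ ¬C)) ⊔ D)  ⇔  (C ⊓ ((A ⊔ ¬C) ⊓ ¬D)) unsat w.r.t. T
   all branches close; clash {C, ¬C} at x₀
2. Hence C ⊑ (¬((A ⊔ ¬C)) ⊔ D): entailed.

Yes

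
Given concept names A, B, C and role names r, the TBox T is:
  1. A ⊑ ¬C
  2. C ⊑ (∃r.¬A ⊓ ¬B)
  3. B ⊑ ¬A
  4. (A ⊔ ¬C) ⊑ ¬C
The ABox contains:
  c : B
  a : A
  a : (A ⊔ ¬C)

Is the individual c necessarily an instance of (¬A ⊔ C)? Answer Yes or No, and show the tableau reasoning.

1. c : (¬A ⊔ C)?  L(c) = {B} ∪ {(A ⊓ ¬C)}
   clash {A, ¬A} at c — c ∈ (¬A ⊔ C)
2. Hence c : (¬A ⊔ C): entailed.

Yes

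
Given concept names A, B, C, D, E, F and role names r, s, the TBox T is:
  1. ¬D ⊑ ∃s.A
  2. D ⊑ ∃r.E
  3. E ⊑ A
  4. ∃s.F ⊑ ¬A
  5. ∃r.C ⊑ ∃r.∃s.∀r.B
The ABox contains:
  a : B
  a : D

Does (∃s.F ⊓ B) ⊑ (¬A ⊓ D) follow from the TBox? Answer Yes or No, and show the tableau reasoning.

No

1. (∃s.F ⊓ B) ⊑ (¬A ⊓ D)  ⇔  ((∃s.F ⊓ B) ⊓ (A ⊔ ¬D)) unsat w.r.t. T
   apply at x₀: ∃s.F⊑¬A
   open: L(x₀) ⊇ {B, ¬A, ¬D, ¬E, ∀r.¬C, …} (+ ∃-successors)
2. Hence (∃s.F ⊓ B) ⊑ (¬A ⊓ D): not entailed.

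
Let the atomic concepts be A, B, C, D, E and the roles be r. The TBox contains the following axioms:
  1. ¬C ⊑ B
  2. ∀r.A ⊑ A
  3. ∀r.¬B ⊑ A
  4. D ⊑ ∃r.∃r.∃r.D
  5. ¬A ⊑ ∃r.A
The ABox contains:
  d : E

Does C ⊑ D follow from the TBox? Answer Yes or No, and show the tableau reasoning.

No

1. C ⊑ D  ⇔  (C ⊓ ¬D) unsat w.r.t. T
   open: L(x₀) ⊇ {A, C, ¬D}
2. Hence C ⊑ D: not entailed.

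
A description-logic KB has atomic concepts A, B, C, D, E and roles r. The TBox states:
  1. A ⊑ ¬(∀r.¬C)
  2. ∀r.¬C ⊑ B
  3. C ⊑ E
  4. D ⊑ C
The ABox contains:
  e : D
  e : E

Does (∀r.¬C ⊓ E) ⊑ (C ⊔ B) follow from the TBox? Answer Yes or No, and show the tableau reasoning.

Yes

1. (∀r.¬C ⊓ E) ⊑ (C ⊔ B)  ⇔  ((∀r.¬C ⊓ E) ⊓ (¬C ⊓ ¬B)) unsat w.r.t. T
   all branches close; clash {C, ¬C} at x₀
2. Hence (∀r.¬C ⊓ E) ⊑ (C ⊔ B): entailed.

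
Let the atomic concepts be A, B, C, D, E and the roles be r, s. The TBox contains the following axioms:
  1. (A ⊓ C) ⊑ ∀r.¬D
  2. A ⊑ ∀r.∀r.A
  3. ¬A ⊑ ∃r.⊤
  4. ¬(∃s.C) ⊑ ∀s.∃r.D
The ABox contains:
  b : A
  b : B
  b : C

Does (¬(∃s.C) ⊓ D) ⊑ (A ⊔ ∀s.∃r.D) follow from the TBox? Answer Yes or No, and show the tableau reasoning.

1. (¬(∃s.C) ⊓ D) ⊑ (A ⊔ ∀s.∃r.D)  ⇔  ((∀s.¬C ⊓ D) ⊓ (¬A ⊓ ∃s.∀r.¬D)) unsat w.r.t. T
   all branches close; clash {D, ¬D} at an ∃-successor
2. Hence (¬(∃s.C) ⊓ D) ⊑ (A ⊔ ∀s.∃r.D): entailed.

Yes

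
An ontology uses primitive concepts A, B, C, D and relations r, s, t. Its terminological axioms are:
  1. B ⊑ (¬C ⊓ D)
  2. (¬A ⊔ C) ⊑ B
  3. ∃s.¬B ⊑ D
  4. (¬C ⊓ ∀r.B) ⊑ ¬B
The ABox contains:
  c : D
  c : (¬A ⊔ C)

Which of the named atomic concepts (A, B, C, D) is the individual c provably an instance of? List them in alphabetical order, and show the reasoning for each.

{B, D}

1. c : A?  L(c) = {D, (¬A ⊔ C)} ∪ {¬A}
   apply at c: (¬A ⊔ C)⊑B
   open: L(c) ⊇ {B, D, ¬A, ¬C, ∃r.¬B} (+ ∃-successors) — c ∉ A possible
2. c : B?  L(c) = {D, (¬A ⊔ C)} ∪ {¬B}
   clash {B, ¬B} at c — c ∈ B
3. c : C?  L(c) = {D, (¬A ⊔ C)} ∪ {¬C}
   apply at c: (¬A ⊔ C)⊑B
   open: L(c) ⊇ {B, D, ¬A, ¬C, ∃r.¬B} (+ ∃-successors) — c ∉ C possible
4. c : D?  L(c) = {D, (¬A ⊔ C)} ∪ {¬D}
   clash {D, ¬D} at c — c ∈ D
5. Entailed for c: {B, D}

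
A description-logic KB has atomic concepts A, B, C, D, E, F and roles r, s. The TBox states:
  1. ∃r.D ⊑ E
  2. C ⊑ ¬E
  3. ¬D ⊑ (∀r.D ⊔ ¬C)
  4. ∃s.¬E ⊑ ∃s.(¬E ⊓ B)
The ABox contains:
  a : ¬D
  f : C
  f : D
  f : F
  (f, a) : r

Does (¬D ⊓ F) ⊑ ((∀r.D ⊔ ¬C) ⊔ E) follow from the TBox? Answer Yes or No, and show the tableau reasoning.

Yes

1. (¬D ⊓ F) ⊑ ((∀r.D ⊔ ¬C) ⊔ E)  ⇔  ((¬D ⊓ F) ⊓ ((∃r.¬D ⊓ C) ⊓ ¬E)) unsat w.r.t. T
   all branches close; clash {C, ¬C} at x₀
2. Hence (¬D ⊓ F) ⊑ ((∀r.D ⊔ ¬C) ⊔ E): entailed.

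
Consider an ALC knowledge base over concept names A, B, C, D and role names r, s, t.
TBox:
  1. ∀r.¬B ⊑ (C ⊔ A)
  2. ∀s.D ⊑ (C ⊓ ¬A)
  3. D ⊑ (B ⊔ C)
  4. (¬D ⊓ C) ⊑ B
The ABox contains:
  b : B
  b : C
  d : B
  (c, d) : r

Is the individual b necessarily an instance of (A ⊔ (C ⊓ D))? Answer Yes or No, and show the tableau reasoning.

1. b : (A ⊔ (C ⊓ D))?  L(b) = {B, C} ∪ {(¬A ⊓ (¬C ⊔ ¬D))}
   open: L(b) ⊇ {B, C, ¬A, ¬D, ∃r.B, …} (+ ∃-successors) — b ∉ (A ⊔ (C ⊓ D)) possible
2. Hence b : (A ⊔ (C ⊓ D)): not entailed.

No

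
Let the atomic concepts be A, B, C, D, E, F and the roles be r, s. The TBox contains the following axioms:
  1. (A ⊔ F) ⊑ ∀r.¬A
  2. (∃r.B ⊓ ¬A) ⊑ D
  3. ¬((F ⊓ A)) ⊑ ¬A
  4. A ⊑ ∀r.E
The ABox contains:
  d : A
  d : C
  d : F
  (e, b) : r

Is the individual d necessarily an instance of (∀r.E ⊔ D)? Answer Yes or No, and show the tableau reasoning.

Yes

1. d : (∀r.E ⊔ D)?  L(d) = {A, C, F} ∪ {(∃r.¬E ⊓ ¬D)}
   clash {A, ¬A} at d — d ∈ (∀r.E ⊔ D)
2. Hence d : (∀r.E ⊔ D): entailed.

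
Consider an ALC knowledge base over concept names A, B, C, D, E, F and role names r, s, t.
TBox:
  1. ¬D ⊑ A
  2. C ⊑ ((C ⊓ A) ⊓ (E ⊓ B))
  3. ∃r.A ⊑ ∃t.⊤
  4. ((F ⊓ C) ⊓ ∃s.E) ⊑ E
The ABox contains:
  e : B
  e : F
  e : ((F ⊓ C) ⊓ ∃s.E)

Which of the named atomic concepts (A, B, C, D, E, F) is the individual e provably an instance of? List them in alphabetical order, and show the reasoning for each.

{A, B, C, E, F}

1. e : A?  L(e) = {B, F, ((F ⊓ C) ⊓ ∃s.E)} ∪ {¬A}
   clash {A, ¬A} at e — e ∈ A
2. e : B?  L(e) = {B, F, ((F ⊓ C) ⊓ ∃s.E)} ∪ {¬B}
   clash {B, ¬B} at e — e ∈ B
3. e : C?  L(e) = {B, F, ((F ⊓ C) ⊓ ∃s.E)} ∪ {¬C}
   clash {C, ¬C} at e — e ∈ C
4. e : D?  L(e) = {B, F, ((F ⊓ C) ⊓ ∃s.E)} ∪ {¬D}
   apply at e: ¬D⊑A; C⊑((C ⊓ A) ⊓ (E ⊓ B)); ((F ⊓ C) ⊓ ∃s.E)⊑E
   open: L(e) ⊇ {A, B, C, E, F, …} (+ ∃-successors) — e ∉ D possible
5. e : E?  L(e) = {B, F, ((F ⊓ C) ⊓ ∃s.E)} ∪ {¬E}
   clash {E, ¬E} at e — e ∈ E
6. e : F?  L(e) = {B, F, ((F ⊓ C) ⊓ ∃s.E)} ∪ {¬F}
   clash {F, ¬F} at e — e ∈ F
7. Entailed for e: {A, B, C, E, F}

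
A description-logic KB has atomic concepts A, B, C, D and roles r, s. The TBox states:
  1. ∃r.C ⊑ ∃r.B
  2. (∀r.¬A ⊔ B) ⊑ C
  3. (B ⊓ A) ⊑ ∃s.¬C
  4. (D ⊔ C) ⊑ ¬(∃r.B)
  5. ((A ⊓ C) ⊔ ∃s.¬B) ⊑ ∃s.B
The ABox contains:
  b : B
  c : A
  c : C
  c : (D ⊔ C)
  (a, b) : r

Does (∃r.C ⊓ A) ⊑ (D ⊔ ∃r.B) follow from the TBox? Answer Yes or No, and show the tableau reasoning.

Yes

1. (∃r.C ⊓ A) ⊑ (D ⊔ ∃r.B)  ⇔  ((∃r.C ⊓ A) ⊓ (¬D ⊓ ∀r.¬B)) unsat w.r.t. T
   all branches close; clash {B, ¬B} at an ∃-successor
2. Hence (∃r.C ⊓ A) ⊑ (D ⊔ ∃r.B): entailed.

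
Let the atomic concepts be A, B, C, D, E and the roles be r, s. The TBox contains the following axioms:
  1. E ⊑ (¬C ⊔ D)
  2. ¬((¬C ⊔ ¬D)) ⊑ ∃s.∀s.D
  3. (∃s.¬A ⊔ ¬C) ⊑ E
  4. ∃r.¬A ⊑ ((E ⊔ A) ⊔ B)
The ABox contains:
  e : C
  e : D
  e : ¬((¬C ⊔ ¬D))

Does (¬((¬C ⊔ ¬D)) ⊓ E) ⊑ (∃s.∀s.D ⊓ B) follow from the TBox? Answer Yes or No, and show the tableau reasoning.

No

1. (¬((¬C ⊔ ¬D)) ⊓ E) ⊑ (∃s.∀s.D ⊓ B)  ⇔  (((C ⊓ D) ⊓ E) ⊓ (∀s.∃s.¬D ⊔ ¬B)) unsat w.r.t. T
   apply at x₀: E⊑(¬C ⊔ D); ¬((¬C ⊔ ¬D))⊑∃s.∀s.D
   open: L(x₀) ⊇ {C, D, E, ¬B, ∀r.A, …} (+ ∃-successors)
2. Hence (¬((¬C ⊔ ¬D)) ⊓ E) ⊑ (∃s.∀s.D ⊓ B): not entailed.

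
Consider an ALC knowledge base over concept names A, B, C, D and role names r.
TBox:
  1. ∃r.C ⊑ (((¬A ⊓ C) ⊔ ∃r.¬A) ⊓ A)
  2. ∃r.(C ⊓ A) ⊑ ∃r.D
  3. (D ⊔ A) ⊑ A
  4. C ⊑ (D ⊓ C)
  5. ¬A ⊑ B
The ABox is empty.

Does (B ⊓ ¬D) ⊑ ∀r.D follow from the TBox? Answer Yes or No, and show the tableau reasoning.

1. (B ⊓ ¬D) ⊑ ∀r.D  ⇔  ((B ⊓ ¬D) ⊓ ∃r.¬D) unsat w.r.t. T
   open: L(x₀) ⊇ {B, ¬A, ¬C, ¬D, ∀r.(¬C ⊔ ¬A), …} (+ ∃-successors)
2. Hence (B ⊓ ¬D) ⊑ ∀r.D: not entailed.

No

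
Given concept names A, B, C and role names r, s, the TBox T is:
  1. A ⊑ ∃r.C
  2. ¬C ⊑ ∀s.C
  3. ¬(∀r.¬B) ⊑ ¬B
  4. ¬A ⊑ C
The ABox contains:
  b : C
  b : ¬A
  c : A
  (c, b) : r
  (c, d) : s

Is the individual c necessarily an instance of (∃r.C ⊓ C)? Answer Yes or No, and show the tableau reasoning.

No

1. c : (∃r.C ⊓ C)?  L(c) = {A} ∪ {(∀r.¬C ⊔ ¬C)}
   apply at c: A⊑∃r.C
   open: L(c) ⊇ {A, ¬C, ∀r.¬B, ∀s.C, ∃r.C} (+ ∃-successors) — c ∉ (∃r.C ⊓ C) possible
2. Hence c : (∃r.C ⊓ C): not entailed.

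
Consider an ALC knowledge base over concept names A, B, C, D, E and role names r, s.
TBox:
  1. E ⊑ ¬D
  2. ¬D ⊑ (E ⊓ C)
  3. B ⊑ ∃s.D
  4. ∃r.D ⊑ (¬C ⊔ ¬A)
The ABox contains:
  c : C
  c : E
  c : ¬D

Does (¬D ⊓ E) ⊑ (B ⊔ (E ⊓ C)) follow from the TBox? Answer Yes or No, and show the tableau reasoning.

1. (¬D ⊓ E) ⊑ (B ⊔ (E ⊓ C))  ⇔  ((¬D ⊓ E) ⊓ (¬B ⊓ (¬E ⊔ ¬C))) unsat w.r.t. T
   all branches close; clash {C, ¬C} at x₀
2. Hence (¬D ⊓ E) ⊑ (B ⊔ (E ⊓ C)): entailed.

Yes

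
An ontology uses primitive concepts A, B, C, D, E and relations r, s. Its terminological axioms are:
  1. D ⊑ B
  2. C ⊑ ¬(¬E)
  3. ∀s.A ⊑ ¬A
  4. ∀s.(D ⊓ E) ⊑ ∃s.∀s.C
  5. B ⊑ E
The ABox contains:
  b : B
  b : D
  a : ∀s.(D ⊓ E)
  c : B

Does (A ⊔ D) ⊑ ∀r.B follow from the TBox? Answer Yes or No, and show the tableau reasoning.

No

1. (A ⊔ D) ⊑ ∀r.B  ⇔  ((A ⊔ D) ⊓ ∃r.¬B) unsat w.r.t. T
   open: L(x₀) ⊇ {A, ¬B, ¬C, ¬D, ∃r.¬B, …} (+ ∃-successors)
2. Hence (A ⊔ D) ⊑ ∀r.B: not entailed.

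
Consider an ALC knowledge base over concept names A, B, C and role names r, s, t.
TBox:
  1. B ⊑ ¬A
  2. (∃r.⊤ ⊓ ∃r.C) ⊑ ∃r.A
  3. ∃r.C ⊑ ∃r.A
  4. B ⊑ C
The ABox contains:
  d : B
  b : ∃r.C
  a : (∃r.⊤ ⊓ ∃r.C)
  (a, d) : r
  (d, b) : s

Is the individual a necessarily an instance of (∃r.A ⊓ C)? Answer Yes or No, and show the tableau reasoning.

No

1. a : (∃r.A ⊓ C)?  L(a) = {(∃r.⊤ ⊓ ∃r.C)} ∪ {(∀r.¬A ⊔ ¬C)}
   apply at a: (∃r.⊤ ⊓ ∃r.C)⊑∃r.A; ∃r.C⊑∃r.A
   open: L(a) ⊇ {¬B, ¬C, ∃r.A, ∃r.C, ∃r.⊤} (+ ∃-successors) — a ∉ (∃r.A ⊓ C) possible
2. Hence a : (∃r.A ⊓ C): not entailed.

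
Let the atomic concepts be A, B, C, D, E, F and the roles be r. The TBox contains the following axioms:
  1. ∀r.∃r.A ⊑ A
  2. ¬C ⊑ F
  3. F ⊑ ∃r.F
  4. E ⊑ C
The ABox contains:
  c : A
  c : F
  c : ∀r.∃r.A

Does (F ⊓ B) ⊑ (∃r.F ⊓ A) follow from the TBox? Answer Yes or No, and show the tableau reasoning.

No

1. (F ⊓ B) ⊑ (∃r.F ⊓ A)  ⇔  ((F ⊓ B) ⊓ (∀r.¬F ⊔ ¬A)) unsat w.r.t. T
   apply at x₀: F⊑∃r.F
   open: L(x₀) ⊇ {B, F, ¬A, ¬E, ∃r.F, …} (+ ∃-successors)
2. Hence (F ⊓ B) ⊑ (∃r.F ⊓ A): not entailed.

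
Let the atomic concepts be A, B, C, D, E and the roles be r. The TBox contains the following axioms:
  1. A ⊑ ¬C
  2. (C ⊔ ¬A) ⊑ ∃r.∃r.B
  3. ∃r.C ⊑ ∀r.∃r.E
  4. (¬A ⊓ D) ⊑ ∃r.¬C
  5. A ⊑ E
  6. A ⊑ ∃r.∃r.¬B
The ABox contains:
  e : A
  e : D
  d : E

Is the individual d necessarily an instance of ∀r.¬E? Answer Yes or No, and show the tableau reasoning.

No

1. d : ∀r.¬E?  L(d) = {E} ∪ {∃r.E}
   open: L(d) ⊇ {E, ¬A, ¬D, ∀r.¬C, ∃r.E, …} (+ ∃-successors) — d ∉ ∀r.¬E possible
2. Hence d : ∀r.¬E: not entailed.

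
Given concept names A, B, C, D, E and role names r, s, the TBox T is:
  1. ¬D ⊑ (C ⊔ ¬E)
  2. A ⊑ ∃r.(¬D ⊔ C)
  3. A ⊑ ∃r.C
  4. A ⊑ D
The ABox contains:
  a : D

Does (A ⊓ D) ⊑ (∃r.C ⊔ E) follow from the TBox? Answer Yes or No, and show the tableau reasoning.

1. (A ⊓ D) ⊑ (∃r.C ⊔ E)  ⇔  ((A ⊓ D) ⊓ (∀r.¬C ⊓ ¬E)) unsat w.r.t. T
   all branches close; clash {C, ¬C} at an ∃-successor
2. Hence (A ⊓ D) ⊑ (∃r.C ⊔ E): entailed.

Yes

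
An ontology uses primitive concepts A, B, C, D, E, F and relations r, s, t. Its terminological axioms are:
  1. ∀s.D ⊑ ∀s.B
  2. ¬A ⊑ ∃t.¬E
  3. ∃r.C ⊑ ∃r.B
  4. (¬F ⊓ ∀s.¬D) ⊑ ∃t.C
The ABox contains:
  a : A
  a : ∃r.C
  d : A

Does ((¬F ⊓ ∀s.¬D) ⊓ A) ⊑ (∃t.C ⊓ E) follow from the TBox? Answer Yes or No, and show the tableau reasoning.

No

1. ((¬F ⊓ ∀s.¬D) ⊓ A) ⊑ (∃t.C ⊓ E)  ⇔  (((¬F ⊓ ∀s.¬D) ⊓ A) ⊓ (∀t.¬C ⊔ ¬E)) unsat w.r.t. T
   apply at x₀: (¬F ⊓ ∀s.¬D)⊑∃t.C
   open: L(x₀) ⊇ {A, ¬E, ¬F, ∀r.¬C, ∀s.¬D, …} (+ ∃-successors)
2. Hence ((¬F ⊓ ∀s.¬D) ⊓ A) ⊑ (∃t.C ⊓ E): not entailed.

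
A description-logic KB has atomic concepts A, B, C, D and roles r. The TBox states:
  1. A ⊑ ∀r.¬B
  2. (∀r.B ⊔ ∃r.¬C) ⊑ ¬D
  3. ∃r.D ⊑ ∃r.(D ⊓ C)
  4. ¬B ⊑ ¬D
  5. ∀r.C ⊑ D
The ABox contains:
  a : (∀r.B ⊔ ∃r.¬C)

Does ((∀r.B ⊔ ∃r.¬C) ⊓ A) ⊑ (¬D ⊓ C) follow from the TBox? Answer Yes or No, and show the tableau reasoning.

1. ((∀r.B ⊔ ∃r.¬C) ⊓ A) ⊑ (¬D ⊓ C)  ⇔  (((∀r.B ⊔ ∃r.¬C) ⊓ A) ⊓ (D ⊔ ¬C)) unsat w.r.t. T
   apply at x₀: A⊑∀r.¬B; (∀r.B ⊔ ∃r.¬C)⊑¬D
   open: L(x₀) ⊇ {A, B, ¬C, ¬D, ∀r.¬B, …} (+ ∃-successors)
2. Hence ((∀r.B ⊔ ∃r.¬C) ⊓ A) ⊑ (¬D ⊓ C): not entailed.

No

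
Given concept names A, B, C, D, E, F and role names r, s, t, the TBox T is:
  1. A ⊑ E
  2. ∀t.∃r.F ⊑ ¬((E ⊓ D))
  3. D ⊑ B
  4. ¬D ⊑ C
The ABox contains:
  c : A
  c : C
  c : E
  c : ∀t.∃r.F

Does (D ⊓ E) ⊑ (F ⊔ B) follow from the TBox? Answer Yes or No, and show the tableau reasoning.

Yes

1. (D ⊓ E) ⊑ (F ⊔ B)  ⇔  ((D ⊓ E) ⊓ (¬F ⊓ ¬B)) unsat w.r.t. T
   all branches close; clash {B, ¬B} at x₀
2. Hence (D ⊓ E) ⊑ (F ⊔ B): entailed.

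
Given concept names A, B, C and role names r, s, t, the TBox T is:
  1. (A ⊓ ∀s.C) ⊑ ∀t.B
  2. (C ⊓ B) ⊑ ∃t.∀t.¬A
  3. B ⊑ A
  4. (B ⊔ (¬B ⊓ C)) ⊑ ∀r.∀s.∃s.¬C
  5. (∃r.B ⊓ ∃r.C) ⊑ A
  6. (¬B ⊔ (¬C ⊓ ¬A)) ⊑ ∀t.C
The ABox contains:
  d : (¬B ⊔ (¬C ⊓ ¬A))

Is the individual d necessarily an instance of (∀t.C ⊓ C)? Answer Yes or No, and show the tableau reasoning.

1. d : (∀t.C ⊓ C)?  L(d) = {(¬B ⊔ (¬C ⊓ ¬A))} ∪ {(∃t.¬C ⊔ ¬C)}
   apply at d: (¬B ⊔ (¬C ⊓ ¬A))⊑∀t.C
   open: L(d) ⊇ {¬A, ¬B, ¬C, ∀r.¬B, ∀t.C} — d ∉ (∀t.C ⊓ C) possible
2. Hence d : (∀t.C ⊓ C): not entailed.

No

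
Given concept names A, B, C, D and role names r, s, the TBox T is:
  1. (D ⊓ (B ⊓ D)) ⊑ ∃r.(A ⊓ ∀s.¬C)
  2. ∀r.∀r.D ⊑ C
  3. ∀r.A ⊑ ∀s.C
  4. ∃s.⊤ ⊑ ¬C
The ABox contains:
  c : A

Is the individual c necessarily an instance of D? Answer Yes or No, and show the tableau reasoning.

No

1. c : D?  L(c) = {A} ∪ {¬D}
   open: L(c) ⊇ {A, ¬D, ∀s.⊥, ∃r.¬A, ∃r.∃r.¬D} (+ ∃-successors) — c ∉ D possible
2. Hence c : D: not entailed.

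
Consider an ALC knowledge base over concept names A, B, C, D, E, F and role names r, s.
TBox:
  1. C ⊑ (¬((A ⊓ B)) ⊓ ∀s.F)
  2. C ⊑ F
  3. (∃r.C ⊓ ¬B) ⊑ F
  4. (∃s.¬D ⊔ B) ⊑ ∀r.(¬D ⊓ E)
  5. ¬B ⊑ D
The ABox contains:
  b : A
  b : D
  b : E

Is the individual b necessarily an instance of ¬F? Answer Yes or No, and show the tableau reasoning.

No

1. b : ¬F?  L(b) = {A, D, E} ∪ {F}
   open: L(b) ⊇ {A, D, E, F, ¬B, …} — b ∉ ¬F possible
2. Hence b : ¬F: not entailed.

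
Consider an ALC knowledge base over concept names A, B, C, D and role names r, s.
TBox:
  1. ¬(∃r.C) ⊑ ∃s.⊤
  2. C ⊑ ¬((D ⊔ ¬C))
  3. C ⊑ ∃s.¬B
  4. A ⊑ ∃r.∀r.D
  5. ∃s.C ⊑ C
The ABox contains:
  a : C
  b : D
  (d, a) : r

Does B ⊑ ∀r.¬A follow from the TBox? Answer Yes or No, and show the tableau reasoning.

No

1. B ⊑ ∀r.¬A  ⇔  (B ⊓ ∃r.A) unsat w.r.t. T
   open: L(x₀) ⊇ {B, ¬A, ¬C, ∀s.¬C, ∃r.A, …} (+ ∃-successors)
2. Hence B ⊑ ∀r.¬A: not entailed.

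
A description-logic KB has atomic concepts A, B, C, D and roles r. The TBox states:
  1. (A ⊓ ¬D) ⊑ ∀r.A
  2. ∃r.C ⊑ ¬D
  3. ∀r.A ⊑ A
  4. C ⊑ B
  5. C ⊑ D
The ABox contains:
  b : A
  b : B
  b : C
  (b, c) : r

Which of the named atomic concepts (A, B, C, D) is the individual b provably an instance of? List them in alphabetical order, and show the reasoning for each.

1. b : A?  L(b) = {A, B, C} ∪ {¬A}
   clash {A, ¬A} at b — b ∈ A
2. b : B?  L(b) = {A, B, C} ∪ {¬B}
   clash {B, ¬B} at b — b ∈ B
3. b : C?  L(b) = {A, B, C} ∪ {¬C}
   clash {C, ¬C} at b — b ∈ C
4. b : D?  L(b) = {A, B, C} ∪ {¬D}
   clash {D, ¬D} at b — b ∈ D
5. Entailed for b: {A, B, C, D}

{A, B, C, D}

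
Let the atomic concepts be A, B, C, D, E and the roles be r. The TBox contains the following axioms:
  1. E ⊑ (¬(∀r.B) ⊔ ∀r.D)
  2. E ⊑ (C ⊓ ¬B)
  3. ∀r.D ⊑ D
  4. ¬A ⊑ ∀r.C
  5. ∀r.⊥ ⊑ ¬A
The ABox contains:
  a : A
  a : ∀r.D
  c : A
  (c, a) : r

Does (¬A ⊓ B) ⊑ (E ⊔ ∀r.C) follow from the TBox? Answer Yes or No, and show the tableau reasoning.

1. (¬A ⊓ B) ⊑ (E ⊔ ∀r.C)  ⇔  ((¬A ⊓ B) ⊓ (¬E ⊓ ∃r.¬C)) unsat w.r.t. T
   all branches close; clash {C, ¬C} at an ∃-successor
2. Hence (¬A ⊓ B) ⊑ (E ⊔ ∀r.C): entailed.

Yes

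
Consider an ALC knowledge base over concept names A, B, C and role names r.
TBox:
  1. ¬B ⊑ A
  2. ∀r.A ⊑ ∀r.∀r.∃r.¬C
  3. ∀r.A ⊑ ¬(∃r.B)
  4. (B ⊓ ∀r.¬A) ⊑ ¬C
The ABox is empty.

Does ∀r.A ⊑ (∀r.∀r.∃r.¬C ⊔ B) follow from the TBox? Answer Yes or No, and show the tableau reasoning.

1. ∀r.A ⊑ (∀r.∀r.∃r.¬C ⊔ B)  ⇔  (∀r.A ⊓ (∃r.∃r.∀r.C ⊓ ¬B)) unsat w.r.t. T
   all branches close; clash {C, ¬C} at an ∃-successor
2. Hence ∀r.A ⊑ (∀r.∀r.∃r.¬C ⊔ B): entailed.

Yes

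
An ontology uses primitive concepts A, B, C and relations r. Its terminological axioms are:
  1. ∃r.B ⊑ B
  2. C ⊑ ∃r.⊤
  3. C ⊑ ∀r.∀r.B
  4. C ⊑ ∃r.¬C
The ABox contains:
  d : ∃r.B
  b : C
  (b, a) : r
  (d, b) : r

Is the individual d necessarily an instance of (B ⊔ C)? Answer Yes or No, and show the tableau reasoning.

Yes

1. d : (B ⊔ C)?  L(d) = {∃r.B} ∪ {(¬B ⊓ ¬C)}
   clash {B, ¬B} at d — d ∈ (B ⊔ C)
2. Hence d : (B ⊔ C): entailed.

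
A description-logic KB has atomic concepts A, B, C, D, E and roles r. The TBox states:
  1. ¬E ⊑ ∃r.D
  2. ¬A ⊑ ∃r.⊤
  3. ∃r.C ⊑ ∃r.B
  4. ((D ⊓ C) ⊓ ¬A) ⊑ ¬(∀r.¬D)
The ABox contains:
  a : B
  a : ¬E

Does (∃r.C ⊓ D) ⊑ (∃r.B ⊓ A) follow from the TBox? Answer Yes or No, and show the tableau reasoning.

1. (∃r.C ⊓ D) ⊑ (∃r.B ⊓ A)  ⇔  ((∃r.C ⊓ D) ⊓ (∀r.¬B ⊔ ¬A)) unsat w.r.t. T
   apply at x₀: ∃r.C⊑∃r.B
   open: L(x₀) ⊇ {D, E, ¬A, ¬C, ∃r.B, …} (+ ∃-successors)
2. Hence (∃r.C ⊓ D) ⊑ (∃r.B ⊓ A): not entailed.

No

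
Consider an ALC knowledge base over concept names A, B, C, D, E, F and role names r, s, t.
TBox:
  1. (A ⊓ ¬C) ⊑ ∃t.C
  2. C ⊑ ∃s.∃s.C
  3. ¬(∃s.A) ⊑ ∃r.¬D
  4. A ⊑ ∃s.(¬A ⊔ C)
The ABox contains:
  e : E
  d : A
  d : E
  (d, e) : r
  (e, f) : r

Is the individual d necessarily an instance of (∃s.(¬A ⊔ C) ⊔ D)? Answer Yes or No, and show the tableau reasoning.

1. d : (∃s.(¬A ⊔ C) ⊔ D)?  L(d) = {A, E} ∪ {(∀s.(A ⊓ ¬C) ⊓ ¬D)}
   clash {C, ¬C} at an ∃-successor — d ∈ (∃s.(¬A ⊔ C) ⊔ D)
2. Hence d : (∃s.(¬A ⊔ C) ⊔ D): entailed.

Yes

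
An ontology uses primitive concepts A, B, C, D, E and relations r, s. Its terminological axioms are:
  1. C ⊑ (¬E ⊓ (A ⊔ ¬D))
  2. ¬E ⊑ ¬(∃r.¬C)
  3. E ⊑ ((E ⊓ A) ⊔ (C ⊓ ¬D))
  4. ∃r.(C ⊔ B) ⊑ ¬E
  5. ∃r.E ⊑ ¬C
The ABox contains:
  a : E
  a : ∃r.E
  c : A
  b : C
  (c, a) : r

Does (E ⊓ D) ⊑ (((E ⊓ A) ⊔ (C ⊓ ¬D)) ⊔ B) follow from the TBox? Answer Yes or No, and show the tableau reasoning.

1. (E ⊓ D) ⊑ (((E ⊓ A) ⊔ (C ⊓ ¬D)) ⊔ B)  ⇔  ((E ⊓ D) ⊓ (((¬E ⊔ ¬A) ⊓ (¬C ⊔ D)) ⊓ ¬B)) unsat w.r.t. T
   all branches close; clash {C, ¬C} at x₀
2. Hence (E ⊓ D) ⊑ (((E ⊓ A) ⊔ (C ⊓ ¬D)) ⊔ B): entailed.

Yes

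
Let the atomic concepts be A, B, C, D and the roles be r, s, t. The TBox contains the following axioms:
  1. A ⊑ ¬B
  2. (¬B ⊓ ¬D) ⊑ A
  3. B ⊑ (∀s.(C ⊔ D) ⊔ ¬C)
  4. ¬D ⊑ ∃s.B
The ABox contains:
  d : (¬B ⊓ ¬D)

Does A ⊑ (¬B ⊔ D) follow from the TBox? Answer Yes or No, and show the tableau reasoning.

1. A ⊑ (¬B ⊔ D)  ⇔  (A ⊓ (B ⊓ ¬D)) unsat w.r.t. T
   all branches close; clash {B, ¬B} at x₀
2. Hence A ⊑ (¬B ⊔ D): entailed.

Yes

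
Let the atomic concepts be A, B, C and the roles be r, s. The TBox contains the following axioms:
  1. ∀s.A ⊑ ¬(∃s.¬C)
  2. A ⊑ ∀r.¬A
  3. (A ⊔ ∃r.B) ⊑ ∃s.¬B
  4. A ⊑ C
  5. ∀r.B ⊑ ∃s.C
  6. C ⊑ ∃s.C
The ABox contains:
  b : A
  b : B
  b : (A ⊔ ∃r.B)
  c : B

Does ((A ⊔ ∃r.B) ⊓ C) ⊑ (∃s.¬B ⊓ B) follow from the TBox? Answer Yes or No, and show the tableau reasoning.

1. ((A ⊔ ∃r.B) ⊓ C) ⊑ (∃s.¬B ⊓ B)  ⇔  (((A ⊔ ∃r.B) ⊓ C) ⊓ (∀s.B ⊔ ¬B)) unsat w.r.t. T
   apply at x₀: (A ⊔ ∃r.B)⊑∃s.¬B; C⊑∃s.C
   open: L(x₀) ⊇ {A, C, ¬B, ∀r.¬A, ∃s.C, …} (+ ∃-successors)
2. Hence ((A ⊔ ∃r.B) ⊓ C) ⊑ (∃s.¬B ⊓ B): not entailed.

No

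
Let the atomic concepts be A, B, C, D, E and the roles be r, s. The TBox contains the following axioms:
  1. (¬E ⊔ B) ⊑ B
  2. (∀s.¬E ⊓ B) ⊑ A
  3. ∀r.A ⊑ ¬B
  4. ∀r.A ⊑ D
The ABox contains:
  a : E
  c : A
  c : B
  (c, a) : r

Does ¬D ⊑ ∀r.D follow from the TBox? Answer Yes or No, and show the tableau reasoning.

1. ¬D ⊑ ∀r.D  ⇔  (¬D ⊓ ∃r.¬D) unsat w.r.t. T
   open: L(x₀) ⊇ {E, ¬B, ¬D, ∃r.¬A, ∃r.¬D} (+ ∃-successors)
2. Hence ¬D ⊑ ∀r.D: not entailed.

No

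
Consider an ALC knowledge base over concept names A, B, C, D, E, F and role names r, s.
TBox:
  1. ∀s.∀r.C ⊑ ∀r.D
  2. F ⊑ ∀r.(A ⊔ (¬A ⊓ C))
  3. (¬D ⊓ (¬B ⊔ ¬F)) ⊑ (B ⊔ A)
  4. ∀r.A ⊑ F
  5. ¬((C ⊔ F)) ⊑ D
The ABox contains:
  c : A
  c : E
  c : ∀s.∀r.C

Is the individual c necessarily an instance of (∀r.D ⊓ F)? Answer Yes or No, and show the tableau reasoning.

1. c : (∀r.D ⊓ F)?  L(c) = {A, E, ∀s.∀r.C} ∪ {(∃r.¬D ⊔ ¬F)}
   apply at c: ∀s.∀r.C⊑∀r.D
   open: L(c) ⊇ {A, C, D, E, ¬F, …} (+ ∃-successors) — c ∉ (∀r.D ⊓ F) possible
2. Hence c : (∀r.D ⊓ F): not entailed.

No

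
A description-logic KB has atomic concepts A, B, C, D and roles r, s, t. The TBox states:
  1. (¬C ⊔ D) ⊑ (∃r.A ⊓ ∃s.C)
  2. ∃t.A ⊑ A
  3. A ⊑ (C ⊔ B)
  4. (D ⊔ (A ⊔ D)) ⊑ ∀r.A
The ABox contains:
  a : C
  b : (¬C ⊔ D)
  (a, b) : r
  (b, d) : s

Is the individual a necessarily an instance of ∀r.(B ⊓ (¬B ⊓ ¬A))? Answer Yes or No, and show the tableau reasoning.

No

1. a : ∀r.(B ⊓ (¬B ⊓ ¬A))?  L(a) = {C} ∪ {∃r.(¬B ⊔ (B ⊔ A))}
   open: L(a) ⊇ {C, ¬A, ¬D, ∀t.¬A, ∃r.(¬B ⊔ (B ⊔ A))} (+ ∃-successors) — a ∉ ∀r.(B ⊓ (¬B ⊓ ¬A)) possible
2. Hence a : ∀r.(B ⊓ (¬B ⊓ ¬A)): not entailed.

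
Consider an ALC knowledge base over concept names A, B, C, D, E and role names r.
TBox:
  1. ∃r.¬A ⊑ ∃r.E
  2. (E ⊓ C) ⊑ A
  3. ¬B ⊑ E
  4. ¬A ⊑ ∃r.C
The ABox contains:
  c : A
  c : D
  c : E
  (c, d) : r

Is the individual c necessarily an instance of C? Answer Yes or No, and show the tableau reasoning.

No

1. c : C?  L(c) = {A, D, E} ∪ {¬C}
   open: L(c) ⊇ {A, D, E, ¬C, ∀r.A} — c ∉ C possible
2. Hence c : C: not entailed.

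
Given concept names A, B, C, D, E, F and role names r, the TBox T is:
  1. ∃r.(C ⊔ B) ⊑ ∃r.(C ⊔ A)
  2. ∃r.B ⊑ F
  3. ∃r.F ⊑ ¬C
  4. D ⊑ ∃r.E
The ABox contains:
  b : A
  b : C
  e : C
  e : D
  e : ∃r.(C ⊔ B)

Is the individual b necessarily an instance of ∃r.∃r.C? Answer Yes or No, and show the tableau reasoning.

1. b : ∃r.∃r.C?  L(b) = {A, C} ∪ {∀r.∀r.¬C}
   open: L(b) ⊇ {A, C, ¬D, ∀r.(¬C ⊓ ¬B), ∀r.¬B, …} — b ∉ ∃r.∃r.C possible
2. Hence b : ∃r.∃r.C: not entailed.

No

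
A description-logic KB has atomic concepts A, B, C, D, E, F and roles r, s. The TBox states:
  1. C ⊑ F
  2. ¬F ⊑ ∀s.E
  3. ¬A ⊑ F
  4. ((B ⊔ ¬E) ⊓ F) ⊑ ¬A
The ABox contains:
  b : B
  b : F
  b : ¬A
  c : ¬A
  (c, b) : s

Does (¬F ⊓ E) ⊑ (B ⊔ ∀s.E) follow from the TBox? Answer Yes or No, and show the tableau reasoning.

Yes

1. (¬F ⊓ E) ⊑ (B ⊔ ∀s.E)  ⇔  ((¬F ⊓ E) ⊓ (¬B ⊓ ∃s.¬E)) unsat w.r.t. T
   all branches close; clash {F, ¬F} at x₀
2. Hence (¬F ⊓ E) ⊑ (B ⊔ ∀s.E): entailed.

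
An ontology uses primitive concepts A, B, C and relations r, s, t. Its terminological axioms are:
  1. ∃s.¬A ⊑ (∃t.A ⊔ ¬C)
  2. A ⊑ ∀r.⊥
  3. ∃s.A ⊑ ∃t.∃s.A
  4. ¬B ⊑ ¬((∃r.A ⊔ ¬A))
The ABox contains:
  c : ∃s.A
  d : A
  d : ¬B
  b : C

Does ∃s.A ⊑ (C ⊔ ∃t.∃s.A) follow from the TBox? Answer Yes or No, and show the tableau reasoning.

1. ∃s.A ⊑ (C ⊔ ∃t.∃s.A)  ⇔  (∃s.A ⊓ (¬C ⊓ ∀t.∀s.¬A)) unsat w.r.t. T
   all branches close; clash {A, ¬A} at an ∃-successor
2. Hence ∃s.A ⊑ (C ⊔ ∃t.∃s.A): entailed.

Yes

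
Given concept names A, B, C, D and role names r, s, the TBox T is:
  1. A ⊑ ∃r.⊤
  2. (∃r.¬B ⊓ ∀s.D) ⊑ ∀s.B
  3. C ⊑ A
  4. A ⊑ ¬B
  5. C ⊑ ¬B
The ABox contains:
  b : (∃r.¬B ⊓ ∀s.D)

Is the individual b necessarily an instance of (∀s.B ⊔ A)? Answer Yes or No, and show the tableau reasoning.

1. b : (∀s.B ⊔ A)?  L(b) = {(∃r.¬B ⊓ ∀s.D)} ∪ {(∃s.¬B ⊓ ¬A)}
   clash {A, ¬A} at b — b ∈ (∀s.B ⊔ A)
2. Hence b : (∀s.B ⊔ A): entailed.

Yes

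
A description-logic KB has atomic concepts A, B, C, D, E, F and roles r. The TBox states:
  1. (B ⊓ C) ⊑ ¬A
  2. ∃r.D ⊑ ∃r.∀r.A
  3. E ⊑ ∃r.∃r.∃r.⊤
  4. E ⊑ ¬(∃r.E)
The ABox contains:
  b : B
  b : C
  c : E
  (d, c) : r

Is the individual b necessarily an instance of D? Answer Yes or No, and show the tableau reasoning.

No

1. b : D?  L(b) = {B, C} ∪ {¬D}
   open: L(b) ⊇ {B, C, ¬A, ¬D, ¬E, …} — b ∉ D possible
2. Hence b : D: not entailed.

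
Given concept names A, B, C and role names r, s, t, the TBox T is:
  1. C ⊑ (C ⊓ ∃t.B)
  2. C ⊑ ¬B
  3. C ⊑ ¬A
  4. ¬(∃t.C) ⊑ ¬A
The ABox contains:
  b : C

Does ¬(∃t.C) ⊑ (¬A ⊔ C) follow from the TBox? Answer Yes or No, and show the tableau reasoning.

Yes

1. ¬(∃t.C) ⊑ (¬A ⊔ C)  ⇔  (∀t.¬C ⊓ (A ⊓ ¬C)) unsat w.r.t. T
   all branches close; clash {A, ¬A} at x₀
2. Hence ¬(∃t.C) ⊑ (¬A ⊔ C): entailed.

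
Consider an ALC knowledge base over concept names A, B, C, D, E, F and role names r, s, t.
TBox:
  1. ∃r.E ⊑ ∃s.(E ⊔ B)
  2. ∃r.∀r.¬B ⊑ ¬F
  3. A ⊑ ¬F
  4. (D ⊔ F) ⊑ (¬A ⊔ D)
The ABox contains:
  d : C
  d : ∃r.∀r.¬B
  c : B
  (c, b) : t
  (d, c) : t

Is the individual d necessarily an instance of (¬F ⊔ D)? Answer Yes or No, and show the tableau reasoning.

Yes

1. d : (¬F ⊔ D)?  L(d) = {C, ∃r.∀r.¬B} ∪ {(F ⊓ ¬D)}
   clash {F, ¬F} at d — d ∈ (¬F ⊔ D)
2. Hence d : (¬F ⊔ D): entailed.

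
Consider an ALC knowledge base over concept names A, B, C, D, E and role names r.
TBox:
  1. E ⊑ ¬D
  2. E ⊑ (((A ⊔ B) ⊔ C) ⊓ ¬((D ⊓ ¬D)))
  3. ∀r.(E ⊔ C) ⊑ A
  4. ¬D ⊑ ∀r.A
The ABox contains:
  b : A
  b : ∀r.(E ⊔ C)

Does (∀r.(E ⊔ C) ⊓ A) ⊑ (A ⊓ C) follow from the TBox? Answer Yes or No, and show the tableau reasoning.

1. (∀r.(E ⊔ C) ⊓ A) ⊑ (A ⊓ C)  ⇔  ((∀r.(E ⊔ C) ⊓ A) ⊓ (¬A ⊔ ¬C)) unsat w.r.t. T
   open: L(x₀) ⊇ {A, D, ¬C, ¬E, ∀r.(E ⊔ C)}
2. Hence (∀r.(E ⊔ C) ⊓ A) ⊑ (A ⊓ C): not entailed.

No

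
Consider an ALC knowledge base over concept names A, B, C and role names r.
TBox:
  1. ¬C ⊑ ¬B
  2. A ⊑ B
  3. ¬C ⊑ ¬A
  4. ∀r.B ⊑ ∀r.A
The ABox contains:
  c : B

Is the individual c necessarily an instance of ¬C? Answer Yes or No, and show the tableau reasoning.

No

1. c : ¬C?  L(c) = {B} ∪ {C}
   open: L(c) ⊇ {B, C, ∃r.¬B} (+ ∃-successors) — c ∉ ¬C possible
2. Hence c : ¬C: not entailed.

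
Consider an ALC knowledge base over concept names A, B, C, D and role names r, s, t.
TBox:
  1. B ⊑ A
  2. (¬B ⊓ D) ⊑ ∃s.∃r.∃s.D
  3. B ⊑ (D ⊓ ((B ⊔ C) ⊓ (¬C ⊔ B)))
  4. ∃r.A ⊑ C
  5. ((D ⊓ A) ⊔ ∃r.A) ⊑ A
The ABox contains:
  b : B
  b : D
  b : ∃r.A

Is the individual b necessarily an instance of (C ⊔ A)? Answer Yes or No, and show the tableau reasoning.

Yes

1. b : (C ⊔ A)?  L(b) = {B, D, ∃r.A} ∪ {(¬C ⊓ ¬A)}
   clash {A, ¬A} at b — b ∈ (C ⊔ A)
2. Hence b : (C ⊔ A): entailed.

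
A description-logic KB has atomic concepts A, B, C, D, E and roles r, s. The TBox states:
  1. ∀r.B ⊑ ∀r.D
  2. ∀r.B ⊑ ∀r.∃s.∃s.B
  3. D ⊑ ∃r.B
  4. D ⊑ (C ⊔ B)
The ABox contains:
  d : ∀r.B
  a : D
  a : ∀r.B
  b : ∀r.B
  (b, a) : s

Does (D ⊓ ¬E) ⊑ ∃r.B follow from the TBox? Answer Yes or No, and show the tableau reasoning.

1. (D ⊓ ¬E) ⊑ ∃r.B  ⇔  ((D ⊓ ¬E) ⊓ ∀r.¬B) unsat w.r.t. T
   all branches close; clash {B, ¬B} at an ∃-successor
2. Hence (D ⊓ ¬E) ⊑ ∃r.B: entailed.

Yes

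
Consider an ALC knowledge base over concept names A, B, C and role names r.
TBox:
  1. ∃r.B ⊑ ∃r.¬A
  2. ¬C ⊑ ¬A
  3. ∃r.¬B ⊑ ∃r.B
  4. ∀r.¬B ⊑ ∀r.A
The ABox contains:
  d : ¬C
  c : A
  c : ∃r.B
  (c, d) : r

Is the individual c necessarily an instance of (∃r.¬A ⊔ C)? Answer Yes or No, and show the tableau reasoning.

Yes

1. c : (∃r.¬A ⊔ C)?  L(c) = {A, ∃r.B} ∪ {(∀r.A ⊓ ¬C)}
   clash {A, ¬A} at c — c ∈ (∃r.¬A ⊔ C)
2. Hence c : (∃r.¬A ⊔ C): entailed.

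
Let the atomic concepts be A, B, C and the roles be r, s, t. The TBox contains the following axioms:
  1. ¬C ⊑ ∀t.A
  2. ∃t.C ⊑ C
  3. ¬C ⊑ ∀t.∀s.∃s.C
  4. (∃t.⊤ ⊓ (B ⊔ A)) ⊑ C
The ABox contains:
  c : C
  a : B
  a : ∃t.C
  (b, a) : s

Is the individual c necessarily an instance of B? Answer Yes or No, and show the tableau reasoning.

No

1. c : B?  L(c) = {C} ∪ {¬B}
   open: L(c) ⊇ {C, ¬B} — c ∉ B possible
2. Hence c : B: not entailed.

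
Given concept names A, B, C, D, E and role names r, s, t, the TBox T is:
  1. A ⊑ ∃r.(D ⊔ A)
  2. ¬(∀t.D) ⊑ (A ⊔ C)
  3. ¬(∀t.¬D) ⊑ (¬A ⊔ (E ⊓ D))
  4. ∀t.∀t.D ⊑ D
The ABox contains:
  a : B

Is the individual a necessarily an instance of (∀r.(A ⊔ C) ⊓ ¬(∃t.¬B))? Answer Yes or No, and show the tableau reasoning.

1. a : (∀r.(A ⊔ C) ⊓ ¬(∃t.¬B))?  L(a) = {B} ∪ {(∃r.(¬A ⊓ ¬C) ⊔ ∃t.¬B)}
   open: L(a) ⊇ {B, D, ¬A, ∀t.D, ∀t.¬D, …} (+ ∃-successors) — a ∉ (∀r.(A ⊔ C) ⊓ ¬(∃t.¬B)) possible
2. Hence a : (∀r.(A ⊔ C) ⊓ ¬(∃t.¬B)): not entailed.

No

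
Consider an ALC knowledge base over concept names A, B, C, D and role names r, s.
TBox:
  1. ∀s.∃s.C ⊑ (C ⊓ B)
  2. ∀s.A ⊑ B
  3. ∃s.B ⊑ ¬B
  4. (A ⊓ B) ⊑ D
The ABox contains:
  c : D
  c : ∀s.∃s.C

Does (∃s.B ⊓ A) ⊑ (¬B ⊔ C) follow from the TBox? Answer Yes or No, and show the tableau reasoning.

1. (∃s.B ⊓ A) ⊑ (¬B ⊔ C)  ⇔  ((∃s.B ⊓ A) ⊓ (B ⊓ ¬C)) unsat w.r.t. T
   all branches close; clash {B, ¬B} at x₀
2. Hence (∃s.B ⊓ A) ⊑ (¬B ⊔ C): entailed.

Yes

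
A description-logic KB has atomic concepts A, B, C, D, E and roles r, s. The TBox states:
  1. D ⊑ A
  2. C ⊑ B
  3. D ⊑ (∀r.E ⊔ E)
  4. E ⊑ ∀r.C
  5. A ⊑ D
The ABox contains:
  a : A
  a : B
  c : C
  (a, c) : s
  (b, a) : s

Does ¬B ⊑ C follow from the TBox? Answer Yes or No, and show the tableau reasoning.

1. ¬B ⊑ C  ⇔  (¬B ⊓ ¬C) unsat w.r.t. T
   open: L(x₀) ⊇ {¬A, ¬B, ¬C, ¬D, ¬E}
2. Hence ¬B ⊑ C: not entailed.

No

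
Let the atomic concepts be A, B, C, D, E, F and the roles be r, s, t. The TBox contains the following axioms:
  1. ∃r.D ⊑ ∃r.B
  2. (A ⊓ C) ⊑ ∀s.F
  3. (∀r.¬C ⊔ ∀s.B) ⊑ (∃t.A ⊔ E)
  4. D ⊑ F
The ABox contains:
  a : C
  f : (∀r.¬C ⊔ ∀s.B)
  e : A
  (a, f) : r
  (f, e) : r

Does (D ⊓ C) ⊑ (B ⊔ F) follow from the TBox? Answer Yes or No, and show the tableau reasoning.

1. (D ⊓ C) ⊑ (B ⊔ F)  ⇔  ((D ⊓ C) ⊓ (¬B ⊓ ¬F)) unsat w.r.t. T
   all branches close; clash {F, ¬F} at x₀
2. Hence (D ⊓ C) ⊑ (B ⊔ F): entailed.

Yes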